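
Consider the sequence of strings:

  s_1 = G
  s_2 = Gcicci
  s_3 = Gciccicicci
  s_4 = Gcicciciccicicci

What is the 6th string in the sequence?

The strings grow by a fixed suffix cicci each time.
From Gcicciciccicicci, 2 further steps: Gcicciciccicicci → Gciccicicciciccicicci → (answer).

Gcicciciccicicciciccicicci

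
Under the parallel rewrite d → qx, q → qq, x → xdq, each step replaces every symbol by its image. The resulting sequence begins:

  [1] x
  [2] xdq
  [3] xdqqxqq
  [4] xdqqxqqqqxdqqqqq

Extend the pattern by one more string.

Replace each of the 16 characters of xdqqxqqqqxdqqqqq in place — xdq qx qq qq xdq qq qq qq qq xdq qx qq qq qq qq qq — and concatenate.

xdqqxqqqqxdqqqqqqqqqxdqqxqqqqqqqqqq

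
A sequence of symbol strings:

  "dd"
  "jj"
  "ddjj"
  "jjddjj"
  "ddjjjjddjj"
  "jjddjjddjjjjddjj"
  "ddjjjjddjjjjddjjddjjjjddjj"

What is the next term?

jjddjjddjjjjddjjddjjjjddjjjjddjjddjjjjddjj

From term 3 onward, concatenate the second-to-last term with the last: dd·jj = ddjj, jj·ddjj = jjddjj, …
Continuing: jjddjjddjjjjddjj · ddjjjjddjjjjddjjddjjjjddjj gives term 8.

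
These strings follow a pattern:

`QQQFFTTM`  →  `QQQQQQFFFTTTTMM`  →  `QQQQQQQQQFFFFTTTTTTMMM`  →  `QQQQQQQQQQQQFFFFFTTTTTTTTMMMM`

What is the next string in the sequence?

QQQQQQQQQQQQQQQFFFFFFTTTTTTTTTTMMMMM

Term n consists of 3n Q's, followed by n+1 F's, followed by 2n T's, followed by n M's (n = 1, 2, …).
Setting n = 5 gives 15, 6, 10, 5 characters in each block.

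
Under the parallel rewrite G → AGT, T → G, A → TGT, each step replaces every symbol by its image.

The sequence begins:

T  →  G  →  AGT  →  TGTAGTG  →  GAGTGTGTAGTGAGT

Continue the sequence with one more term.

Rewriting the 15 symbols of GAGTGTGTAGTGAGT one by one yields AGT TGT AGT G AGT G AGT G TGT AGT G AGT TGT AGT G; concatenated:

AGTTGTAGTGAGTGAGTGTGTAGTGAGTTGTAGTG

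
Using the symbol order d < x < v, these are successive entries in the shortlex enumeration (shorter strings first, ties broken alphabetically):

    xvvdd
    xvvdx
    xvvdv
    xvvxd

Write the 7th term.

xvvvd

Stepping forward 3 times from xvvxd: xvvxd → xvvxx → xvvxv, then the target.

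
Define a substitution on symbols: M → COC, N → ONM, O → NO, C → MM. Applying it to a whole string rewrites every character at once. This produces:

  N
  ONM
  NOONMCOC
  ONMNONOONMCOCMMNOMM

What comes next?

φ(ONMNONOONMCOCMMNOMM) expands symbol-by-symbol to NO ONM COC ONM NO ONM NO NO ONM COC MM NO MM COC COC ONM NO COC COC; joining the 19 pieces gives the next term.

NOONMCOCONMNOONMNONOONMCOCMMNOMMCOCCOCONMNOCOCCOC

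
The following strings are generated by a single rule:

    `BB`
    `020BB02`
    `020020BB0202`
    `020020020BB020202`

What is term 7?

020020020020020020BB020202020202

Every step adds 020 to the front and 02 to the end of the previous string.
From 020020020BB020202, 3 further steps: 020020020BB020202 → 020020020020BB02020202 → 020020020020020BB0202020202 → (answer).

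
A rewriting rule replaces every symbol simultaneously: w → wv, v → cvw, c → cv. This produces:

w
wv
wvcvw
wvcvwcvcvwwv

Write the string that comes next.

Rewriting each symbol of wvcvwcvcvwwv: w→wv, v→cvw, c→cv, v→cvw, w→wv, c→cv, v→cvw, c→cv, v→cvw, w→wv, w→wv, v→cvw, which concatenates to wv cvw cv cvw wv cv cvw cv cvw wv wv cvw.

wvcvwcvcvwwvcvcvwcvcvwwvwvcvw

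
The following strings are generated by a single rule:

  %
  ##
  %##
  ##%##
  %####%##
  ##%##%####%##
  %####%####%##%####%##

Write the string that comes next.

##%##%####%##%####%####%##%####%##

From term 3 onward, concatenate the second-to-last term with the last: %·## = %##, ##·%## = ##%##, …
So term 8 is ##%##%####%##·%####%####%##%####%##.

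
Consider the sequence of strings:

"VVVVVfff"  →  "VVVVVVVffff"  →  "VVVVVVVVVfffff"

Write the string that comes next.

The n-th term is 2n+1 V's then n+1 f's, where the shown terms are n = 2, 3, 4.
Setting n = 5 gives 11, 6 characters in each block.

VVVVVVVVVVVffffff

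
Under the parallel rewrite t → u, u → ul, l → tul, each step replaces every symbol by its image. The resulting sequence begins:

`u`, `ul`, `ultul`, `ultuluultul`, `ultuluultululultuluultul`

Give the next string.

ultuluultululultuluultulultulultuluultululultuluultul

φ(ultuluultululultuluultul) expands symbol-by-symbol to ul tul u ul tul ul ul tul u ul tul ul tul ul tul u ul tul ul ul tul u ul tul; joining the 24 pieces gives the next term.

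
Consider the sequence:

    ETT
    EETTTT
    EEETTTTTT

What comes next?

EEEETTTTTTTT

Each string has the form E^{n} T^{2n} (n = 1, 2, …).
Setting n = 4 gives 4, 8 characters in each block.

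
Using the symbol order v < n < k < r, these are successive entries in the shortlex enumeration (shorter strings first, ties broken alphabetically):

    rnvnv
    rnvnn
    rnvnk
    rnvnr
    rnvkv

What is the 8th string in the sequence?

Continuing the enumeration 3 steps past rnvkv: rnvkv → rnvkn → rnvkk → (answer).

rnvkr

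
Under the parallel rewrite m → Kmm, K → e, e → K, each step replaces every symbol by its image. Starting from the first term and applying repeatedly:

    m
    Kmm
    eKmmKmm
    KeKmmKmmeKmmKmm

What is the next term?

eKeKmmKmmeKmmKmmKeKmmKmmeKmmKmm

φ(KeKmmKmmeKmmKmm) expands symbol-by-symbol to e K e Kmm Kmm e Kmm Kmm K e Kmm Kmm e Kmm Kmm; joining the 15 pieces gives the next term.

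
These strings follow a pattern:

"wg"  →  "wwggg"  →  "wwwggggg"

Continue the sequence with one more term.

wwwwggggggg

The n-th term is n w's then 2n-1 g's (n = 1, 2, …).
At n = 4 the blocks have lengths 4, 7.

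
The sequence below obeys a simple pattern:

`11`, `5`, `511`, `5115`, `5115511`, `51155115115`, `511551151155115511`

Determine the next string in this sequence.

51155115115511551151155115115

From term 3 onward, concatenate the last term with the second-to-last: 5·11 = 511, 511·5 = 5115, …
So term 8 is 511551151155115511·51155115115.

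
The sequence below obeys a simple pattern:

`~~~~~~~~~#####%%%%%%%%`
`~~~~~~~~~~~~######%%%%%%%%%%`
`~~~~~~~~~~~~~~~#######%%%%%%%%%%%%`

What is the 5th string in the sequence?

The n-th term is 3n ~'s then n+2 #'s then 2n+2 %'s, where the shown terms are n = 3, 4, 5.
At n = 7 the blocks have lengths 21, 9, 16.

~~~~~~~~~~~~~~~~~~~~~#########%%%%%%%%%%%%%%%%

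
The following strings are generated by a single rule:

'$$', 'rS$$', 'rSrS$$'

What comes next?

rSrSrS$$

The strings grow by a fixed prefix rS each time.
So the next term is rS·rSrS$$.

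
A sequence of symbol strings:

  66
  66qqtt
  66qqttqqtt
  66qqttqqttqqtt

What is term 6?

Each term is the previous one with qqtt appended.
From 66qqttqqttqqtt, 2 further steps: 66qqttqqttqqtt → 66qqttqqttqqttqqtt → (answer).

66qqttqqttqqttqqttqqtt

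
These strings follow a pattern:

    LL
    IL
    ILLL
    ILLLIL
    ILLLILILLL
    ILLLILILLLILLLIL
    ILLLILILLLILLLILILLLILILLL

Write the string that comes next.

ILLLILILLLILLLILILLLILILLLILLLILILLLILLLIL

Each term (from the third on) is the previous term followed by the one before it: term 3 = IL·LL = ILLL.
The next term joins ILLLILILLLILLLILILLLILILLL and ILLLILILLLILLLIL.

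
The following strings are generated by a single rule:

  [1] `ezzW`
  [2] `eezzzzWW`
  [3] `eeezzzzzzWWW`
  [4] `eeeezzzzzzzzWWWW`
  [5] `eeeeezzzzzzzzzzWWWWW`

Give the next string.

eeeeeezzzzzzzzzzzzWWWWWW

The n-th term is n e's then 2n z's then n W's (n = 1, 2, …).
Setting n = 6 gives 6, 12, 6 characters in each block.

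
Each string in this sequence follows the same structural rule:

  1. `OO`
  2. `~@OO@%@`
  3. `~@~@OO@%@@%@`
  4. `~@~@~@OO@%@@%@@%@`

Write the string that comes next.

s(k+1) = ~@·s(k)·@%@, so each term gains ~@ as a prefix and @%@ as a suffix.
So the next term is ~@·~@~@~@OO@%@@%@@%@·@%@.

~@~@~@~@OO@%@@%@@%@@%@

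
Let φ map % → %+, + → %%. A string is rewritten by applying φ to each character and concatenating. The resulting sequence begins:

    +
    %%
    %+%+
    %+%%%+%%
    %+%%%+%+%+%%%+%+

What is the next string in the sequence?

%+%%%+%+%+%%%+%%%+%%%+%+%+%%%+%%

φ(%+%%%+%+%+%%%+%+) expands symbol-by-symbol to %+ %% %+ %+ %+ %% %+ %% %+ %% %+ %+ %+ %% %+ %%; joining the 16 pieces gives the next term.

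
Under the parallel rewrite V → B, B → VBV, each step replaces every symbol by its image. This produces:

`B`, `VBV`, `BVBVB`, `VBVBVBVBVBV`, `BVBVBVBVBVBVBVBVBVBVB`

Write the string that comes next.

VBVBVBVBVBVBVBVBVBVBVBVBVBVBVBVBVBVBVBVBVBV

Replace each of the 21 characters of BVBVBVBVBVBVBVBVBVBVB in place — VBV B VBV B VBV B VBV B VBV B VBV B VBV B VBV B VBV B VBV B VBV — and concatenate.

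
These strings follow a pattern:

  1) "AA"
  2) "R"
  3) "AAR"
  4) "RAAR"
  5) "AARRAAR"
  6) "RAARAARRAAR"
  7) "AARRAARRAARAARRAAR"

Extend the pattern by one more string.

RAARAARRAARAARRAARRAARAARRAAR

Each term (from the third on) is the two preceding terms concatenated in order: term 3 = AA·R = AAR.
So term 8 is RAARAARRAAR·AARRAARRAARAARRAAR.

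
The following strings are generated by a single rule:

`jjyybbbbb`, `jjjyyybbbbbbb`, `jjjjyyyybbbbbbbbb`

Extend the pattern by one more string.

Each string has the form j^{n} y^{n} b^{2n+1}, where the shown terms are n = 2, 3, 4.
At n = 5 the blocks have lengths 5, 5, 11.

jjjjjyyyyybbbbbbbbbbb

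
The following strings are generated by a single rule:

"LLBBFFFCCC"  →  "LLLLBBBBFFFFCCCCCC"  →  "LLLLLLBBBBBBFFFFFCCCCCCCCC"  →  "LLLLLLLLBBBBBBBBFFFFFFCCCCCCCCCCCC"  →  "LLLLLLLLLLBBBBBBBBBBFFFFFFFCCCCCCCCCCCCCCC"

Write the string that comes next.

Term n consists of 2n L's, followed by 2n B's, followed by n+2 F's, followed by 3n C's (n = 1, 2, …).
For the next term, n = 6, so the run lengths are 12, 12, 8, 18.

LLLLLLLLLLLLBBBBBBBBBBBBFFFFFFFFCCCCCCCCCCCCCCCCCC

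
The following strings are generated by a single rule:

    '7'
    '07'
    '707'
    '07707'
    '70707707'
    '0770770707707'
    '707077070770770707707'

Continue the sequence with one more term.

0770770707707707077070770770707707

From term 3 onward, concatenate the second-to-last term with the last: 7·07 = 707, 07·707 = 07707, …
The next term joins 0770770707707 and 707077070770770707707.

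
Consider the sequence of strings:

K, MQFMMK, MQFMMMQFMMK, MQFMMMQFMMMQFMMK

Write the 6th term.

The strings grow by a fixed prefix MQFMM each time.
From MQFMMMQFMMMQFMMK, 2 further steps: MQFMMMQFMMMQFMMK → MQFMMMQFMMMQFMMMQFMMK → (answer).

MQFMMMQFMMMQFMMMQFMMMQFMMK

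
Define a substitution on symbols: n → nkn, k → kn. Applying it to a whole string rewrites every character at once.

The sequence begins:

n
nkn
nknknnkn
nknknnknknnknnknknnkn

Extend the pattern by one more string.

Rewriting the 21 symbols of nknknnknknnknnknknnkn one by one yields nkn kn nkn kn nkn nkn kn nkn kn nkn nkn kn nkn nkn kn nkn kn nkn nkn kn nkn; concatenated:

nknknnknknnknnknknnknknnknnknknnknnknknnknknnknnknknnkn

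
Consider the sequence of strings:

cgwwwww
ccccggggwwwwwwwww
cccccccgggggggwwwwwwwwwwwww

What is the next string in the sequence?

Each string has the form c^{3n-2} g^{3n-2} w^{4n+1} (n = 1, 2, …).
Setting n = 4 gives 10, 10, 17 characters in each block.

ccccccccccggggggggggwwwwwwwwwwwwwwwww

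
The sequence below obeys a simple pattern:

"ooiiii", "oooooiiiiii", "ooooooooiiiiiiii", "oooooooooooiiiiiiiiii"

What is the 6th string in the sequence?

oooooooooooooooooiiiiiiiiiiiiii

Each string has the form o^{3n-1} i^{2n+2} (n = 1, 2, …).
For term 6, n = 6, so the run lengths are 17, 14.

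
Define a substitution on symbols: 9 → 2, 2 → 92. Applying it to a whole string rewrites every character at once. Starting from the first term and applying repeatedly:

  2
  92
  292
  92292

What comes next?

29292292

Expanding 92292: 9→2, 2→92, 2→92, 9→2, 2→92. Concatenated: 2 92 92 2 92.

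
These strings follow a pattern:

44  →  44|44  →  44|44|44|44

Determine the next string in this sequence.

Each string is two copies of the previous one joined by '|'.
So the next term is two copies of 44|44|44|44 with '|' between the halves.

44|44|44|44|44|44|44|44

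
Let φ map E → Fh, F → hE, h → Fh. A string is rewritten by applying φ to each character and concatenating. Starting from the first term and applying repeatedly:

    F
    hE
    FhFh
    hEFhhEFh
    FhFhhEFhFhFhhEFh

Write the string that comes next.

φ(FhFhhEFhFhFhhEFh) expands symbol-by-symbol to hE Fh hE Fh Fh Fh hE Fh hE Fh hE Fh Fh Fh hE Fh; joining the 16 pieces gives the next term.

hEFhhEFhFhFhhEFhhEFhhEFhFhFhhEFh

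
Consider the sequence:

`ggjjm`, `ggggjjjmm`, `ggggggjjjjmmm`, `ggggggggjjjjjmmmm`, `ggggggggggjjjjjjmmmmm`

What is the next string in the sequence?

ggggggggggggjjjjjjjmmmmmm

Term n consists of 2n g's, followed by n+1 j's, followed by n m's (n = 1, 2, …).
Setting n = 6 gives 12, 7, 6 characters in each block.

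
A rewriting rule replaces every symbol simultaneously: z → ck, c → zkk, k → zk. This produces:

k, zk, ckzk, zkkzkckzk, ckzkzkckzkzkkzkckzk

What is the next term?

Rewriting the 19 symbols of ckzkzkckzkzkkzkckzk one by one yields zkk zk ck zk ck zk zkk zk ck zk ck zk zk ck zk zkk zk ck zk; concatenated:

zkkzkckzkckzkzkkzkckzkckzkzkckzkzkkzkckzk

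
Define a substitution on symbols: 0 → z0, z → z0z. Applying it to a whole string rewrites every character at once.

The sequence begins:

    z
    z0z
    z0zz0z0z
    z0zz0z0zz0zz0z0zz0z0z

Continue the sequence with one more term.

z0zz0z0zz0zz0z0zz0z0zz0zz0z0zz0zz0z0zz0z0zz0zz0z0zz0z0z

φ(z0zz0z0zz0zz0z0zz0z0z) expands symbol-by-symbol to z0z z0 z0z z0z z0 z0z z0 z0z z0z z0 z0z z0z z0 z0z z0 z0z z0z z0 z0z z0 z0z; joining the 21 pieces gives the next term.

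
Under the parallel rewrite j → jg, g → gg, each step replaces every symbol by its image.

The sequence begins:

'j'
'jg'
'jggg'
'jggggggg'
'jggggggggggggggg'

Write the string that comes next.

jggggggggggggggggggggggggggggggg

Applying the rule to each of the 16 symbols of jggggggggggggggg gives the pieces jg gg gg gg gg gg gg gg gg gg gg gg gg gg gg gg, which concatenate to the answer.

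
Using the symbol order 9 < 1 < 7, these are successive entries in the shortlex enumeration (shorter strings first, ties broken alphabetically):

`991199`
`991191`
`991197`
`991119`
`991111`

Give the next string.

991117

The successor of 991111 increments the rightmost position that isn't already 7 and resets every position after it to 9.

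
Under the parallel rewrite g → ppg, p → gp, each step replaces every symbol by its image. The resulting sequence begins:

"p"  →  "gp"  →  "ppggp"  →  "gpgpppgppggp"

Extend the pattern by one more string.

ppggpppggpgpgpppggpgpppgppggp

Rewriting each symbol of gpgpppgppggp: g→ppg, p→gp, g→ppg, p→gp, p→gp, p→gp, g→ppg, p→gp, p→gp, g→ppg, g→ppg, p→gp, which concatenates to ppg gp ppg gp gp gp ppg gp gp ppg ppg gp.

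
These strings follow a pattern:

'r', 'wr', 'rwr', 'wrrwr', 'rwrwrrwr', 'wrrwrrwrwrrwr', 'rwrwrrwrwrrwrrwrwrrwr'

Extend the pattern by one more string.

wrrwrrwrwrrwrrwrwrrwrwrrwrrwrwrrwr

Each term (from the third on) is the two preceding terms concatenated in order: term 3 = r·wr = rwr.
The next term joins wrrwrrwrwrrwr and rwrwrrwrwrrwrrwrwrrwr.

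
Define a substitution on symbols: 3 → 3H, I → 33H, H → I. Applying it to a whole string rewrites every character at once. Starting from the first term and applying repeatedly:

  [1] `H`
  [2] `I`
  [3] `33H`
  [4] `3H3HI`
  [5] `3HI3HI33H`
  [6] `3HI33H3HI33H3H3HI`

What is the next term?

Replace each of the 17 characters of 3HI33H3HI33H3H3HI in place — 3H I 33H 3H 3H I 3H I 33H 3H 3H I 3H I 3H I 33H — and concatenate.

3HI33H3H3HI3HI33H3H3HI3HI3HI33H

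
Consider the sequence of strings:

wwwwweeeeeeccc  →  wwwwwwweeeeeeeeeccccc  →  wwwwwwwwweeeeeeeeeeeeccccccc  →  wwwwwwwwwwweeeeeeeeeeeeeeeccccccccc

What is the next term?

wwwwwwwwwwwwweeeeeeeeeeeeeeeeeeccccccccccc

Term n consists of 2n+1 w's, followed by 3n e's, followed by 2n-1 c's, where the shown terms are n = 2, 3, 4, 5.
At n = 6 the blocks have lengths 13, 18, 11.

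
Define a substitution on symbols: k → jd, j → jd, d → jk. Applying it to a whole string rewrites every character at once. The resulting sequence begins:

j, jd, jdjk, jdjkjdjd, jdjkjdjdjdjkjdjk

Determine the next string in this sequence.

Applying the rule to each of the 16 symbols of jdjkjdjdjdjkjdjk gives the pieces jd jk jd jd jd jk jd jk jd jk jd jd jd jk jd jd, which concatenate to the answer.

jdjkjdjdjdjkjdjkjdjkjdjdjdjkjdjd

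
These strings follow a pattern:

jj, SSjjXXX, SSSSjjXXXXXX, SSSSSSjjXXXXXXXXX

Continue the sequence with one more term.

SSSSSSSSjjXXXXXXXXXXXX

s(k+1) = SS·s(k)·XXX, so each term gains SS as a prefix and XXX as a suffix.
One more step from SSSSSSjjXXXXXXXXX gives the answer.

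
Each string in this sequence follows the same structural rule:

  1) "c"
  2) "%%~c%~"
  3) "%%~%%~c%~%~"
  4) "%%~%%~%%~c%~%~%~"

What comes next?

Every step adds %%~ to the front and %~ to the end of the previous string.
So the next term is %%~·%%~%%~%%~c%~%~%~·%~.

%%~%%~%%~%%~c%~%~%~%~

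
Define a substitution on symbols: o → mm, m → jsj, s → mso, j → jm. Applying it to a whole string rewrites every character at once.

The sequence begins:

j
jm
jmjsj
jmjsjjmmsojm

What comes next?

jmjsjjmmsojmjmjsjjsjmsommjmjsj

Apply φ to jmjsjjmmsojm symbol by symbol: j→jm, m→jsj, j→jm, s→mso, j→jm, j→jm, m→jsj, m→jsj, s→mso, o→mm, j→jm, m→jsj; joined: jm jsj jm mso jm jm jsj jsj mso mm jm jsj.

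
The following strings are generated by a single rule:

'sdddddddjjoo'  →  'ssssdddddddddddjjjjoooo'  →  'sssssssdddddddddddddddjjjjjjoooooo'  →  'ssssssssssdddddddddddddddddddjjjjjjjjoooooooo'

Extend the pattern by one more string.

sssssssssssssdddddddddddddddddddddddjjjjjjjjjjoooooooooo

Term n consists of 3n-2 s's, followed by 4n+3 d's, followed by 2n j's, followed by 2n o's (n = 1, 2, …).
Setting n = 5 gives 13, 23, 10, 10 characters in each block.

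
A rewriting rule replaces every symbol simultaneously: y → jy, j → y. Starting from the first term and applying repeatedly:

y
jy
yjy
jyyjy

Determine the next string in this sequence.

yjyjyyjy

Rewriting each symbol of jyyjy: j→y, y→jy, y→jy, j→y, y→jy, which concatenates to y jy jy y jy.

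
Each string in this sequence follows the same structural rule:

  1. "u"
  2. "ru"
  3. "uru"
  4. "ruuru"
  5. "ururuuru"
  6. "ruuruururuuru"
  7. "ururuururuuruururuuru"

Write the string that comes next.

This is a Fibonacci-style word recurrence s(k) = s(k−2)·s(k−1): e.g. u·ru = uru.
So term 8 is ruuruururuuru·ururuururuuruururuuru.

ruuruururuuruururuururuuruururuuru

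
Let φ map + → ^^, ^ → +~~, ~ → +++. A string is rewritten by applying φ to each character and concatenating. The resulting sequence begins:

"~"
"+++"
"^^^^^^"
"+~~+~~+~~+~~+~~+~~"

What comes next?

Rewriting the 18 symbols of +~~+~~+~~+~~+~~+~~ one by one yields ^^ +++ +++ ^^ +++ +++ ^^ +++ +++ ^^ +++ +++ ^^ +++ +++ ^^ +++ +++; concatenated:

^^++++++^^++++++^^++++++^^++++++^^++++++^^++++++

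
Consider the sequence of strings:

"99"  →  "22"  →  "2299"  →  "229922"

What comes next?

2299222299

Each term (from the third on) is the previous term followed by the one before it: term 3 = 22·99 = 2299.
Continuing: 229922 · 2299 gives term 5.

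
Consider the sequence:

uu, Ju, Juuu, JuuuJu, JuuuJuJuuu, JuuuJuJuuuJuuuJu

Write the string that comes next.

From term 3 onward, concatenate the last term with the second-to-last: Ju·uu = Juuu, Juuu·Ju = JuuuJu, …
So term 7 is JuuuJuJuuuJuuuJu·JuuuJuJuuu.

JuuuJuJuuuJuuuJuJuuuJuJuuu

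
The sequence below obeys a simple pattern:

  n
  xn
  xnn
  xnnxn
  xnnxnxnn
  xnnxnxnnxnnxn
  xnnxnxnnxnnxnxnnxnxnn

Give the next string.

Each term (from the third on) is the previous term followed by the one before it: term 3 = xn·n = xnn.
The next term joins xnnxnxnnxnnxnxnnxnxnn and xnnxnxnnxnnxn.

xnnxnxnnxnnxnxnnxnxnnxnnxnxnnxnnxn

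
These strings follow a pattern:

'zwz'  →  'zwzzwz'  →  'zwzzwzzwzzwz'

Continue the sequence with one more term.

Every step duplicates the string.
Doubling zwzzwzzwzzwz:

zwzzwzzwzzwzzwzzwzzwzzwz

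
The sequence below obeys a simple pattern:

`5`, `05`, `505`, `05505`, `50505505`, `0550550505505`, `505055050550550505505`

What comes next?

This is a Fibonacci-style word recurrence s(k) = s(k−2)·s(k−1): e.g. 5·05 = 505.
The next term joins 0550550505505 and 505055050550550505505.

0550550505505505055050550550505505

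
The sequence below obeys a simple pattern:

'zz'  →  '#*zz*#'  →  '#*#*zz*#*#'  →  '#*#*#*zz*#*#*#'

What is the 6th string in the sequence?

#*#*#*#*#*zz*#*#*#*#*#

Each term wraps the previous one in #* on the left and *# on the right.
From #*#*#*zz*#*#*#, 2 further steps: #*#*#*zz*#*#*# → #*#*#*#*zz*#*#*#*# → (answer).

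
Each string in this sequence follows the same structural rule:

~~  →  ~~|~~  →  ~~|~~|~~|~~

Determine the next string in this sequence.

s(k+1) = s(k)·|·s(k) — each term doubles the last with '|' between the halves.
Doubling ~~|~~|~~|~~ with '|' between the halves:

~~|~~|~~|~~|~~|~~|~~|~~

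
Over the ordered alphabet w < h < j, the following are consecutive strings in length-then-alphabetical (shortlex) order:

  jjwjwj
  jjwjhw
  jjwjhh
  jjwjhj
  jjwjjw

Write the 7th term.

jjwjjj

Stepping forward 2 times from jjwjjw: jjwjjw → jjwjjh, then the target.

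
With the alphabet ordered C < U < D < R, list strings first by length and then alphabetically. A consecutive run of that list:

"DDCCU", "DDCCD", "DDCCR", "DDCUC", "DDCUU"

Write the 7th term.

DDCUR

Advancing 2 positions from DDCUU through DDCUU → DDCUD reaches term 7.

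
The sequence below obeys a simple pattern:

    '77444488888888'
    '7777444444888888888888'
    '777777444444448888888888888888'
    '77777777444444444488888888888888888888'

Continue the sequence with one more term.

The n-th term is 2n-2 7's then 2n 4's then 4n 8's, where the shown terms are n = 2, 3, 4, 5.
Setting n = 6 gives 10, 12, 24 characters in each block.

7777777777444444444444888888888888888888888888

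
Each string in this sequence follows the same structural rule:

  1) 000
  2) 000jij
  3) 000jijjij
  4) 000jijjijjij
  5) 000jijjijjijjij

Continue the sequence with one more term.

000jijjijjijjijjij

Every step adds jij to the end: s(k+1) = s(k)·jij.
One more step from 000jijjijjijjij gives the answer.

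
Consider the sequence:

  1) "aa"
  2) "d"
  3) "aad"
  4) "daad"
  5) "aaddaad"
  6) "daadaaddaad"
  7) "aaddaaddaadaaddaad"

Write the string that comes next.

daadaaddaadaaddaaddaadaaddaad

This is a Fibonacci-style word recurrence s(k) = s(k−2)·s(k−1): e.g. aa·d = aad.
Continuing: daadaaddaad · aaddaaddaadaaddaad gives term 8.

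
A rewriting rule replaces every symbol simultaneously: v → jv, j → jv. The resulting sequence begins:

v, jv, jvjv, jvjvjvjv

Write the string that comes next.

Apply φ to jvjvjvjv symbol by symbol: j→jv, v→jv, j→jv, v→jv, j→jv, v→jv, j→jv, v→jv; joined: jv jv jv jv jv jv jv jv.

jvjvjvjvjvjvjvjv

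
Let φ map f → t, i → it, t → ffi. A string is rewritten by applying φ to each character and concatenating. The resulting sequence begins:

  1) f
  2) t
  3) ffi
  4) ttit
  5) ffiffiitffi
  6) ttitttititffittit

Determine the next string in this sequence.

ffiffiitffiffiffiitffiitffittitffiffiitffi

Applying the rule to each of the 17 symbols of ttitttititffittit gives the pieces ffi ffi it ffi ffi ffi it ffi it ffi t t it ffi ffi it ffi, which concatenate to the answer.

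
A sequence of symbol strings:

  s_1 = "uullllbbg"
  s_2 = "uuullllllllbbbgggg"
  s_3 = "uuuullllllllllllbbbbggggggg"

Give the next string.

uuuuullllllllllllllllbbbbbgggggggggg

Reading off run lengths: u runs 2, 3, 4; l runs 4, 8, 12; b runs 2, 3, 4; g runs 1, 4, 7 — each is linear in n (n = 1, 2, …).
Setting n = 4 gives 5, 16, 5, 10 characters in each block.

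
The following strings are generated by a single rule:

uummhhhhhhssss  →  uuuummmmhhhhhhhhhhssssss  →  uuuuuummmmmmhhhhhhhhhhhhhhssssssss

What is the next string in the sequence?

Each string has the form u^{2n} m^{2n} h^{4n+2} s^{2n+2} (n = 1, 2, …).
For the next term, n = 4, so the run lengths are 8, 8, 18, 10.

uuuuuuuummmmmmmmhhhhhhhhhhhhhhhhhhssssssssss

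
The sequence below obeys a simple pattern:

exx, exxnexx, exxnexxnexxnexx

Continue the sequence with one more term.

exxnexxnexxnexxnexxnexxnexxnexx

Every step duplicates the string with 'n' between the halves.
One more doubling of exxnexxnexxnexx gives the answer.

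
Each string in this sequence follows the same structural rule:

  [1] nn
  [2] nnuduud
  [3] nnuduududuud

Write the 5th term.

nnuduududuududuududuud

The strings grow by a fixed suffix uduud each time.
From nnuduududuud, 2 further steps: nnuduududuud → nnuduududuududuud → (answer).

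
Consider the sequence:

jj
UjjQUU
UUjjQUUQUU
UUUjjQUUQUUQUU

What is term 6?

s(k+1) = U·s(k)·QUU, so each term gains U as a prefix and QUU as a suffix.
From UUUjjQUUQUUQUU, 2 further steps: UUUjjQUUQUUQUU → UUUUjjQUUQUUQUUQUU → (answer).

UUUUUjjQUUQUUQUUQUUQUU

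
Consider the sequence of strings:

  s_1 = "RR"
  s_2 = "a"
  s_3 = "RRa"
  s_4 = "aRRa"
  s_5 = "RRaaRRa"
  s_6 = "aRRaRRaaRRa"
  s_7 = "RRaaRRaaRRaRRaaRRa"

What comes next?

This is a Fibonacci-style word recurrence s(k) = s(k−2)·s(k−1): e.g. RR·a = RRa.
So term 8 is aRRaRRaaRRa·RRaaRRaaRRaRRaaRRa.

aRRaRRaaRRaRRaaRRaaRRaRRaaRRa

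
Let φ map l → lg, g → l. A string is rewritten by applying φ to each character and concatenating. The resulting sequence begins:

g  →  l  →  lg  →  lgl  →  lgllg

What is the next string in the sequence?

Expanding lgllg: l→lg, g→l, l→lg, l→lg, g→l. Concatenated: lg l lg lg l.

lgllglgl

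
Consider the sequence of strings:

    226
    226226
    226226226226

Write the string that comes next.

Every step duplicates the string.
So the next term is two copies of 226226226226.

226226226226226226226226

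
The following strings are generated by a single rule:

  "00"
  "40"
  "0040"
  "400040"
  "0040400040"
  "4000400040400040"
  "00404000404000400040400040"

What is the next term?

400040004040004000404000404000400040400040

From term 3 onward, concatenate the second-to-last term with the last: 00·40 = 0040, 40·0040 = 400040, …
Continuing: 4000400040400040 · 00404000404000400040400040 gives term 8.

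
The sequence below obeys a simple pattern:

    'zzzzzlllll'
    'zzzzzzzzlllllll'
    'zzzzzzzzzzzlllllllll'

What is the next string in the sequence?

Reading off run lengths: z runs 5, 8, 11; l runs 5, 7, 9 — each is linear in n, where the shown terms are n = 2, 3, 4.
Setting n = 5 gives 14, 11 characters in each block.

zzzzzzzzzzzzzzlllllllllll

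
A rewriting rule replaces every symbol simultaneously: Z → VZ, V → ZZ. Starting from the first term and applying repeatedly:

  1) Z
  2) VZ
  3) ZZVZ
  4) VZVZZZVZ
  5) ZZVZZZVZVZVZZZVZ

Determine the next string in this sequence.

VZVZZZVZVZVZZZVZZZVZZZVZVZVZZZVZ

Applying the rule to each of the 16 symbols of ZZVZZZVZVZVZZZVZ gives the pieces VZ VZ ZZ VZ VZ VZ ZZ VZ ZZ VZ ZZ VZ VZ VZ ZZ VZ, which concatenate to the answer.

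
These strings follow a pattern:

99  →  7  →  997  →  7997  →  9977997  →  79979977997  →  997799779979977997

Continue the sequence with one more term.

This is a Fibonacci-style word recurrence s(k) = s(k−2)·s(k−1): e.g. 99·7 = 997.
So term 8 is 79979977997·997799779979977997.

79979977997997799779979977997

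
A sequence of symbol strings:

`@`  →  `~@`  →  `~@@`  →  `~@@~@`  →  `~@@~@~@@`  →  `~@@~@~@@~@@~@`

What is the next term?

This is a Fibonacci-style word recurrence s(k) = s(k−1)·s(k−2): e.g. ~@·@ = ~@@.
The next term joins ~@@~@~@@~@@~@ and ~@@~@~@@.

~@@~@~@@~@@~@~@@~@~@@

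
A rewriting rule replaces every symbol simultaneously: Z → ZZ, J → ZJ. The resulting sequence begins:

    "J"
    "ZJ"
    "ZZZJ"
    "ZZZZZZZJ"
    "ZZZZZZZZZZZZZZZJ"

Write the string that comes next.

ZZZZZZZZZZZZZZZZZZZZZZZZZZZZZZZJ

Replace each of the 16 characters of ZZZZZZZZZZZZZZZJ in place — ZZ ZZ ZZ ZZ ZZ ZZ ZZ ZZ ZZ ZZ ZZ ZZ ZZ ZZ ZZ ZJ — and concatenate.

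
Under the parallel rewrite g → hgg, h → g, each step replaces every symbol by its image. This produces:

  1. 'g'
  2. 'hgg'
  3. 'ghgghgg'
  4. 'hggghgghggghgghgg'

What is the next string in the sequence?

Rewriting the 17 symbols of hggghgghggghgghgg one by one yields g hgg hgg hgg g hgg hgg g hgg hgg hgg g hgg hgg g hgg hgg; concatenated:

ghgghgghggghgghggghgghgghggghgghggghgghgg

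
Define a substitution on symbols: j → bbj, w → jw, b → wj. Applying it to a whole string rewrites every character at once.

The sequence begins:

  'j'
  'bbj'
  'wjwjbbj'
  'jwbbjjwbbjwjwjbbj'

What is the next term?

bbjjwwjwjbbjbbjjwwjwjbbjjwbbjjwbbjwjwjbbj

Applying the rule to each of the 17 symbols of jwbbjjwbbjwjwjbbj gives the pieces bbj jw wj wj bbj bbj jw wj wj bbj jw bbj jw bbj wj wj bbj, which concatenate to the answer.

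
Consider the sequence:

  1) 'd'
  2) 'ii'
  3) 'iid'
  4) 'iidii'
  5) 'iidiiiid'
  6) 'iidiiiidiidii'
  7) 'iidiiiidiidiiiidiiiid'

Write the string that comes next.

iidiiiidiidiiiidiiiidiidiiiidiidii

This is a Fibonacci-style word recurrence s(k) = s(k−1)·s(k−2): e.g. ii·d = iid.
So term 8 is iidiiiidiidiiiidiiiid·iidiiiidiidii.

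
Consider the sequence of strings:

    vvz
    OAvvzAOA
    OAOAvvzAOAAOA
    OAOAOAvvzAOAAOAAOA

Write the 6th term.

Each term wraps the previous one in OA on the left and AOA on the right.
From OAOAOAvvzAOAAOAAOA, 2 further steps: OAOAOAvvzAOAAOAAOA → OAOAOAOAvvzAOAAOAAOAAOA → (answer).

OAOAOAOAOAvvzAOAAOAAOAAOAAOA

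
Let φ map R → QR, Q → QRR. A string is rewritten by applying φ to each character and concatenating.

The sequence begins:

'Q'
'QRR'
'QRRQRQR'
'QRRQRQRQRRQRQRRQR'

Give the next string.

Applying the rule to each of the 17 symbols of QRRQRQRQRRQRQRRQR gives the pieces QRR QR QR QRR QR QRR QR QRR QR QR QRR QR QRR QR QR QRR QR, which concatenate to the answer.

QRRQRQRQRRQRQRRQRQRRQRQRQRRQRQRRQRQRQRRQR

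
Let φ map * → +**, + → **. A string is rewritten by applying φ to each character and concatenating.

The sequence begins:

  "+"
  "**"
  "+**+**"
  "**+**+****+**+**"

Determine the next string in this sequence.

Applying the rule to each of the 16 symbols of **+**+****+**+** gives the pieces +** +** ** +** +** ** +** +** +** +** ** +** +** ** +** +**, which concatenate to the answer.

+**+****+**+****+**+**+**+****+**+****+**+**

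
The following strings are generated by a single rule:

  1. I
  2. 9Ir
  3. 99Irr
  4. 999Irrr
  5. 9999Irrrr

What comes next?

s(k+1) = 9·s(k)·r, so each term gains 9 as a prefix and r as a suffix.
Applying this once more to 9999Irrrr:

99999Irrrrr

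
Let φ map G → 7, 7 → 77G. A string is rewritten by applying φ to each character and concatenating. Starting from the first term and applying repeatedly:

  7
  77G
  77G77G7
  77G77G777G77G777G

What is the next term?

77G77G777G77G777G77G77G777G77G777G77G77G7

φ(77G77G777G77G777G) expands symbol-by-symbol to 77G 77G 7 77G 77G 7 77G 77G 77G 7 77G 77G 7 77G 77G 77G 7; joining the 17 pieces gives the next term.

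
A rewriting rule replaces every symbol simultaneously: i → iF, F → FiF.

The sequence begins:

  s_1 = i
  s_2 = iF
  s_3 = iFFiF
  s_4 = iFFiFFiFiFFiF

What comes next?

iFFiFFiFiFFiFFiFiFFiFiFFiFFiFiFFiF

Applying the rule to each of the 13 symbols of iFFiFFiFiFFiF gives the pieces iF FiF FiF iF FiF FiF iF FiF iF FiF FiF iF FiF, which concatenate to the answer.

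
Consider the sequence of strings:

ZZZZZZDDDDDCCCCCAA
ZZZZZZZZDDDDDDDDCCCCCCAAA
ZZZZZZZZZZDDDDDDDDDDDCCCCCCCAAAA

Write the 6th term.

Reading off run lengths: Z runs 6, 8, 10; D runs 5, 8, 11; C runs 5, 6, 7; A runs 2, 3, 4 — each is linear in n, where the shown terms are n = 2, 3, 4.
Setting n = 7 gives 16, 20, 10, 7 characters in each block.

ZZZZZZZZZZZZZZZZDDDDDDDDDDDDDDDDDDDDCCCCCCCCCCAAAAAAA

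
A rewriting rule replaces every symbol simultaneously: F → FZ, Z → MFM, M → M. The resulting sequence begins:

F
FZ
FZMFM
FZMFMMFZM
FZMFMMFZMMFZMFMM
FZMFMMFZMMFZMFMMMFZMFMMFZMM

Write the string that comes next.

φ(FZMFMMFZMMFZMFMMMFZMFMMFZMM) expands symbol-by-symbol to FZ MFM M FZ M M FZ MFM M M FZ MFM M FZ M M M FZ MFM M FZ M M FZ MFM M M; joining the 27 pieces gives the next term.

FZMFMMFZMMFZMFMMMFZMFMMFZMMMFZMFMMFZMMFZMFMMM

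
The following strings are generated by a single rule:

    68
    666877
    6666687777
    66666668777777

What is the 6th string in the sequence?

Every step adds 66 to the front and 77 to the end of the previous string.
From 66666668777777, 2 further steps: 66666668777777 → 666666666877777777 → (answer).

6666666666687777777777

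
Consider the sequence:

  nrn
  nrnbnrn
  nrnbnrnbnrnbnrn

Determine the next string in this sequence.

s(k+1) = s(k)·b·s(k) — each term doubles the last with 'b' between the halves.
Doubling nrnbnrnbnrnbnrn with 'b' between the halves:

nrnbnrnbnrnbnrnbnrnbnrnbnrnbnrn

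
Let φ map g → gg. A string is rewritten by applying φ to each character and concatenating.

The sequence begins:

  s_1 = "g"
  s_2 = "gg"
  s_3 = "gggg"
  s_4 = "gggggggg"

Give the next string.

gggggggggggggggg

Rewriting each symbol of gggggggg: g→gg, g→gg, g→gg, g→gg, g→gg, g→gg, g→gg, g→gg, which concatenates to gg gg gg gg gg gg gg gg.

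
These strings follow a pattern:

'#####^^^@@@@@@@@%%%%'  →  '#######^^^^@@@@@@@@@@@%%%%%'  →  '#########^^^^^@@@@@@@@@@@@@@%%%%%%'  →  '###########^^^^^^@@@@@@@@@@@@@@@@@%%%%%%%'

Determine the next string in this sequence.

The n-th term is 2n-1 #'s then n ^'s then 3n-1 @'s then n+1 %'s, where the shown terms are n = 3, 4, 5, 6.
For the next term, n = 7, so the run lengths are 13, 7, 20, 8.

#############^^^^^^^@@@@@@@@@@@@@@@@@@@@%%%%%%%%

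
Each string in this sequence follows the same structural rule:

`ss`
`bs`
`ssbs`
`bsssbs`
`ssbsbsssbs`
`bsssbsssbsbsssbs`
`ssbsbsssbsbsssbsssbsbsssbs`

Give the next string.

bsssbsssbsbsssbsssbsbsssbsbsssbsssbsbsssbs

From term 3 onward, concatenate the second-to-last term with the last: ss·bs = ssbs, bs·ssbs = bsssbs, …
Continuing: bsssbsssbsbsssbs · ssbsbsssbsbsssbsssbsbsssbs gives term 8.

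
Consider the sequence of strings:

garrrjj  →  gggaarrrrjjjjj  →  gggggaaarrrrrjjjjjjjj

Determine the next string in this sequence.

Term n consists of 2n-1 g's, followed by n a's, followed by n+2 r's, followed by 3n-1 j's (n = 1, 2, …).
At n = 4 the blocks have lengths 7, 4, 6, 11.

gggggggaaaarrrrrrjjjjjjjjjjj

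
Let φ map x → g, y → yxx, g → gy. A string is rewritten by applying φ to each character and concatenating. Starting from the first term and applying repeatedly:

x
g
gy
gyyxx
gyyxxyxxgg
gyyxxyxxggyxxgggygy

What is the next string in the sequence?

Replace each of the 19 characters of gyyxxyxxggyxxgggygy in place — gy yxx yxx g g yxx g g gy gy yxx g g gy gy gy yxx gy yxx — and concatenate.

gyyxxyxxggyxxgggygyyxxgggygygyyxxgyyxx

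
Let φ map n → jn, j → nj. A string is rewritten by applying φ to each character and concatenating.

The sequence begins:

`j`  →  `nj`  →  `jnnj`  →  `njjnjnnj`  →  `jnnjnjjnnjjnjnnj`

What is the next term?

Rewriting the 16 symbols of jnnjnjjnnjjnjnnj one by one yields nj jn jn nj jn nj nj jn jn nj nj jn nj jn jn nj; concatenated:

njjnjnnjjnnjnjjnjnnjnjjnnjjnjnnj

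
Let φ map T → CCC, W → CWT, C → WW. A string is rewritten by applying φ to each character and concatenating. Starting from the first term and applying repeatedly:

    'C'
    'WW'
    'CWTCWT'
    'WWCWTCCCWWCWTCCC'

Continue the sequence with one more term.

CWTCWTWWCWTCCCWWWWWWCWTCWTWWCWTCCCWWWWWW

Replace each of the 16 characters of WWCWTCCCWWCWTCCC in place — CWT CWT WW CWT CCC WW WW WW CWT CWT WW CWT CCC WW WW WW — and concatenate.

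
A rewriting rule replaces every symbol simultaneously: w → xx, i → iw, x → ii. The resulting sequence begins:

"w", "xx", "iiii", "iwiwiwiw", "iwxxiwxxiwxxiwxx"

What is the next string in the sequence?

Rewriting the 16 symbols of iwxxiwxxiwxxiwxx one by one yields iw xx ii ii iw xx ii ii iw xx ii ii iw xx ii ii; concatenated:

iwxxiiiiiwxxiiiiiwxxiiiiiwxxiiii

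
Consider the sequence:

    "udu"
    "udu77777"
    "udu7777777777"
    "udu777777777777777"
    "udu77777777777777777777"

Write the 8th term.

The strings grow by a fixed suffix 77777 each time.
From udu77777777777777777777, 3 further steps: udu77777777777777777777 → udu7777777777777777777777777 → udu777777777777777777777777777777 → (answer).

udu77777777777777777777777777777777777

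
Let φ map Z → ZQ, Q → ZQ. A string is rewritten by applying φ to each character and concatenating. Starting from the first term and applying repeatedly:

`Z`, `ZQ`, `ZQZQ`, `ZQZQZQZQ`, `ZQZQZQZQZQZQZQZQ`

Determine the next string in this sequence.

φ(ZQZQZQZQZQZQZQZQ) expands symbol-by-symbol to ZQ ZQ ZQ ZQ ZQ ZQ ZQ ZQ ZQ ZQ ZQ ZQ ZQ ZQ ZQ ZQ; joining the 16 pieces gives the next term.

ZQZQZQZQZQZQZQZQZQZQZQZQZQZQZQZQ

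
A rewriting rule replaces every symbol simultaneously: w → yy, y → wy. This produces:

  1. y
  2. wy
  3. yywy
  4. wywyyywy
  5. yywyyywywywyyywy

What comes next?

φ(yywyyywywywyyywy) expands symbol-by-symbol to wy wy yy wy wy wy yy wy yy wy yy wy wy wy yy wy; joining the 16 pieces gives the next term.

wywyyywywywyyywyyywyyywywywyyywy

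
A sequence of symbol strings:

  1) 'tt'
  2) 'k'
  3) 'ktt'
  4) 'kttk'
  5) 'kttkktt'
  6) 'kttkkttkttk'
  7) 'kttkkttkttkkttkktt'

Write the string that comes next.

From term 3 onward, concatenate the last term with the second-to-last: k·tt = ktt, ktt·k = kttk, …
The next term joins kttkkttkttkkttkktt and kttkkttkttk.

kttkkttkttkkttkkttkttkkttkttk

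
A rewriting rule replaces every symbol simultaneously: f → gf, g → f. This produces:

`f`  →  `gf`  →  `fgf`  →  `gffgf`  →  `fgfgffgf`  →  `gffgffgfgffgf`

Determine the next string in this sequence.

fgfgffgfgffgffgfgffgf

Replace each of the 13 characters of gffgffgfgffgf in place — f gf gf f gf gf f gf f gf gf f gf — and concatenate.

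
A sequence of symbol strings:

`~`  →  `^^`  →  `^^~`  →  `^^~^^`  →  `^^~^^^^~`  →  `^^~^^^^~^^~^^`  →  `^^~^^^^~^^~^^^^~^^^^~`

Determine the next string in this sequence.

^^~^^^^~^^~^^^^~^^^^~^^~^^^^~^^~^^

Each term (from the third on) is the previous term followed by the one before it: term 3 = ^^·~ = ^^~.
Continuing: ^^~^^^^~^^~^^^^~^^^^~ · ^^~^^^^~^^~^^ gives term 8.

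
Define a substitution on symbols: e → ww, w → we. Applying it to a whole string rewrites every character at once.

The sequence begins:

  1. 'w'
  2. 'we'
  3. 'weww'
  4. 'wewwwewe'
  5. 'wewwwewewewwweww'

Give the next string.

Replace each of the 16 characters of wewwwewewewwweww in place — we ww we we we ww we ww we ww we we we ww we we — and concatenate.

wewwwewewewwwewwwewwwewewewwwewe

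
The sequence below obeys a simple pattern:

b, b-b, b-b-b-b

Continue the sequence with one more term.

b-b-b-b-b-b-b-b

Each string is two copies of the previous one joined by '-'.
One more doubling of b-b-b-b gives the answer.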